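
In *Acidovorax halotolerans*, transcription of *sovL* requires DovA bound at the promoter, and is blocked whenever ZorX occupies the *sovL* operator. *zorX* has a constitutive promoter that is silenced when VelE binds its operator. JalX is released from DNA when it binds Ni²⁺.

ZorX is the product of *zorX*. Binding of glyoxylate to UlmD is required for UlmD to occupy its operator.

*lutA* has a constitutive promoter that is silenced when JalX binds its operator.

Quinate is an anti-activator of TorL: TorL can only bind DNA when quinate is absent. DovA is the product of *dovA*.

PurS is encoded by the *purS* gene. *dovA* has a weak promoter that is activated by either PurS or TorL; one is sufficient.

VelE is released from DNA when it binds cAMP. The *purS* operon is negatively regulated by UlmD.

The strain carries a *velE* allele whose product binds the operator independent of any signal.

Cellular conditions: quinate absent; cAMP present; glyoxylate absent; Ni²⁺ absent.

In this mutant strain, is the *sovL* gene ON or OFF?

ON

Glyoxylate is absent, so UlmD is inactive.
With no repressor bound, *purS* is transcribed.
So PurS is produced and active.
Quinate is absent, so TorL is active.
Activator PurS is present, so *dovA* is transcribed.
So DovA is produced and active.
VelE is constitutively active in this strain.
With repressor VelE bound, *zorX* is not transcribed.
So ZorX is not produced.
No repressor is bound and DovA is active, so *sovL* is transcribed.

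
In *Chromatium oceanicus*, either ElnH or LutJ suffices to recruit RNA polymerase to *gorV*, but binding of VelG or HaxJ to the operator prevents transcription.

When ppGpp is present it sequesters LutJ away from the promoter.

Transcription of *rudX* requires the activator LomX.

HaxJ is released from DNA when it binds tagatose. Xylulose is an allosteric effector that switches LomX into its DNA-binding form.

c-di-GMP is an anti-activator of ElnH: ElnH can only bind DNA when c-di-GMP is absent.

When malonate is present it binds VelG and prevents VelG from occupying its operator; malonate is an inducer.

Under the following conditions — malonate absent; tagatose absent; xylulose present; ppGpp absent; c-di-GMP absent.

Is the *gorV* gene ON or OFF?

Malonate is absent, so VelG is active.
Tagatose is absent, so HaxJ is active.
c-di-GMP is absent, so ElnH is active.
ppGpp is absent, so LutJ is active.
With repressor VelG bound, *gorV* is not transcribed.

OFF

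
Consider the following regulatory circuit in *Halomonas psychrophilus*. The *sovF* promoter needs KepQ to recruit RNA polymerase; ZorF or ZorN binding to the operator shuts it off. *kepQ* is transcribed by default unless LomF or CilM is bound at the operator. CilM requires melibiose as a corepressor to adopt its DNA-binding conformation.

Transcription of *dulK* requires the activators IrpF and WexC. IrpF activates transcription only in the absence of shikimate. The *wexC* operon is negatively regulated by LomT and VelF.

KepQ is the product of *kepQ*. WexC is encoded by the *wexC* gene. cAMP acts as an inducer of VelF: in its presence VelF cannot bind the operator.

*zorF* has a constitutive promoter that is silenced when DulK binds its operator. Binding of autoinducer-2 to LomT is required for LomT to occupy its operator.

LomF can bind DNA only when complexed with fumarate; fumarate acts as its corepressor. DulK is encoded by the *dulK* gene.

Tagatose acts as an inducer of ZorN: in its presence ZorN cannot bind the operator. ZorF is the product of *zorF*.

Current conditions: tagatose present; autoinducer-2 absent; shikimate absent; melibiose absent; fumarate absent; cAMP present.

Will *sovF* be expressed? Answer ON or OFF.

ON

Fumarate is absent, so LomF is inactive.
Melibiose is absent, so CilM is inactive.
With no repressor bound, *kepQ* is transcribed.
So KepQ is produced and active.
Shikimate is absent, so IrpF is active.
Autoinducer-2 is absent, so LomT is inactive.
cAMP is present, so VelF is inactive.
With no repressor bound, *wexC* is transcribed.
So WexC is produced and active.
No repressor is bound and IrpF and WexC are active, so *dulK* is transcribed.
So DulK is produced and active.
With repressor DulK bound, *zorF* is not transcribed.
So ZorF is not produced.
Tagatose is present, so ZorN is inactive.
No repressor is bound and KepQ is active, so *sovF* is transcribed.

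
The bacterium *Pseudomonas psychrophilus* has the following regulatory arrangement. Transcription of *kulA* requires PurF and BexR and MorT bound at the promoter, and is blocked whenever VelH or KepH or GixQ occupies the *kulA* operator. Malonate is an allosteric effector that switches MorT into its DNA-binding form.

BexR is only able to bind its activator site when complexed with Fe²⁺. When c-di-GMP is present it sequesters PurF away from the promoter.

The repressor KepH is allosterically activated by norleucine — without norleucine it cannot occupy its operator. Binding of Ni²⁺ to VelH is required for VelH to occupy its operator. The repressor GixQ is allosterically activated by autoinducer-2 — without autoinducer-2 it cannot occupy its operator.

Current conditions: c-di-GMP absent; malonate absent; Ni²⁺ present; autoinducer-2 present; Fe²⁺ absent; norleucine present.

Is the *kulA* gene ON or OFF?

OFF

Ni²⁺ is present, so VelH is active.
Norleucine is present, so KepH is active.
c-di-GMP is absent, so PurF is active.
Fe²⁺ is absent, so BexR is inactive.
Malonate is absent, so MorT is inactive.
Autoinducer-2 is present, so GixQ is active.
With repressor VelH bound, *kulA* is not transcribed.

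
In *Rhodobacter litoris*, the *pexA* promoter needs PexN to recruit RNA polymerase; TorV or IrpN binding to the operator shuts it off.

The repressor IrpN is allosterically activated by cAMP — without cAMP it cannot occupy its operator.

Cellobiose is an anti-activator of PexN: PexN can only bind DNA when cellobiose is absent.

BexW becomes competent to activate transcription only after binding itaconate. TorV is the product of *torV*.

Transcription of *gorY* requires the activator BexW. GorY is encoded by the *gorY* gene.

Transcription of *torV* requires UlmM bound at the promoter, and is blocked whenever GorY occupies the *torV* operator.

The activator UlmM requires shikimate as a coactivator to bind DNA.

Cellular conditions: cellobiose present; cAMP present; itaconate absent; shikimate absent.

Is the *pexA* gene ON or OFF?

OFF

Itaconate is absent, so BexW is inactive.
Required activator BexW is absent, so *gorY* is not transcribed.
So GorY is not produced.
Shikimate is absent, so UlmM is inactive.
Required activator UlmM is absent, so *torV* is not transcribed.
So TorV is not produced.
Cellobiose is present, so PexN is inactive.
cAMP is present, so IrpN is active.
With repressor IrpN bound, *pexA* is not transcribed.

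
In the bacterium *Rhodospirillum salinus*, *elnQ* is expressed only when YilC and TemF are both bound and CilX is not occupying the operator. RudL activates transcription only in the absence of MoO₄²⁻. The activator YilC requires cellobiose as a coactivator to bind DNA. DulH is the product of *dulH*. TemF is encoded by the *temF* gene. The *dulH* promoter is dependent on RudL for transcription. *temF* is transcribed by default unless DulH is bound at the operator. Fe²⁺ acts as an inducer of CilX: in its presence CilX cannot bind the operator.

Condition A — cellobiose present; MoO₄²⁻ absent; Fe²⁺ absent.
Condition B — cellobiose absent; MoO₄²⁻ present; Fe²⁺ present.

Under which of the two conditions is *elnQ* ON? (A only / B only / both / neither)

Condition A:
Cellobiose is present, so YilC is active.
MoO₄²⁻ is absent, so RudL is active.
No repressor is bound and RudL is active, so *dulH* is transcribed.
So DulH is produced and active.
With repressor DulH bound, *temF* is not transcribed.
So TemF is not produced.
Fe²⁺ is absent, so CilX is active.
With repressor CilX bound, *elnQ* is not transcribed.
→ *elnQ* is OFF in A.
Condition B:
Cellobiose is absent, so YilC is inactive.
MoO₄²⁻ is present, so RudL is inactive.
Required activator RudL is absent, so *dulH* is not transcribed.
So DulH is not produced.
With no repressor bound, *temF* is transcribed.
So TemF is produced and active.
Fe²⁺ is present, so CilX is inactive.
Required activator YilC is absent, so *elnQ* is not transcribed.
→ *elnQ* is OFF in B.

neither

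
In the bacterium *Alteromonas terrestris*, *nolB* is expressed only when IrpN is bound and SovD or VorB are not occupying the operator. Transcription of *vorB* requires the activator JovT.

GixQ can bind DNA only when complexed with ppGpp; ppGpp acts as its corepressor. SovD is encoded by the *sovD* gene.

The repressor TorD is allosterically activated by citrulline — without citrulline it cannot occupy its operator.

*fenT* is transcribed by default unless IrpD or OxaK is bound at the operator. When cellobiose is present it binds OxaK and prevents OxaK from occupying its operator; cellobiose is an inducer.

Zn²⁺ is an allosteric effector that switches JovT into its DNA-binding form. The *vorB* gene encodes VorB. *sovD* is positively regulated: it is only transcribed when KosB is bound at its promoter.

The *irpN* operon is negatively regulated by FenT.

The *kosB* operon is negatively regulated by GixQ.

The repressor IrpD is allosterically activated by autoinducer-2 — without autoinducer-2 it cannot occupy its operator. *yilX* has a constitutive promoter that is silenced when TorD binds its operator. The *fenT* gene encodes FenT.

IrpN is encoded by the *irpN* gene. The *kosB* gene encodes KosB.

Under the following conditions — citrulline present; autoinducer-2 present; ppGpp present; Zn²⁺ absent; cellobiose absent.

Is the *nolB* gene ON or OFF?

ON

ppGpp is present, so GixQ is active.
With repressor GixQ bound, *kosB* is not transcribed.
So KosB is not produced.
Required activator KosB is absent, so *sovD* is not transcribed.
So SovD is not produced.
Zn²⁺ is absent, so JovT is inactive.
Required activator JovT is absent, so *vorB* is not transcribed.
So VorB is not produced.
Autoinducer-2 is present, so IrpD is active.
Cellobiose is absent, so OxaK is active.
With repressor IrpD bound, *fenT* is not transcribed.
So FenT is not produced.
With no repressor bound, *irpN* is transcribed.
So IrpN is produced and active.
No repressor is bound and IrpN is active, so *nolB* is transcribed.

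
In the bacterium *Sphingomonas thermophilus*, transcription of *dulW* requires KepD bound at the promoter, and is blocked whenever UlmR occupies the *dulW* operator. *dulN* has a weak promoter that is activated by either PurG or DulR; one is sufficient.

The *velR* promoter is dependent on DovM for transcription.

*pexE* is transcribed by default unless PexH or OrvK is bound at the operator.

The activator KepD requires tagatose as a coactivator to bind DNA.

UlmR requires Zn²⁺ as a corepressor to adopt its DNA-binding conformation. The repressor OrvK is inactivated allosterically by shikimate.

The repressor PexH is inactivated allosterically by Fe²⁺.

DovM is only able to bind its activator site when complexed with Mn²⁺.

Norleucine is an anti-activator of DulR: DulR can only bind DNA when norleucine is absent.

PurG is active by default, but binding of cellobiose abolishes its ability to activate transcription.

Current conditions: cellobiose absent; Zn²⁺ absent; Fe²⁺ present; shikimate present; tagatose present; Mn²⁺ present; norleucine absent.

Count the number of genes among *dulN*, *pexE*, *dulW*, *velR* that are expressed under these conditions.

Cellobiose is absent, so PurG is active.
Norleucine is absent, so DulR is active.
Activator PurG is present, so *dulN* is transcribed.
→ *dulN* is ON.
Fe²⁺ is present, so PexH is inactive.
Shikimate is present, so OrvK is inactive.
With no repressor bound, *pexE* is transcribed.
→ *pexE* is ON.
Zn²⁺ is absent, so UlmR is inactive.
Tagatose is present, so KepD is active.
No repressor is bound and KepD is active, so *dulW* is transcribed.
→ *dulW* is ON.
Mn²⁺ is present, so DovM is active.
No repressor is bound and DovM is active, so *velR* is transcribed.
→ *velR* is ON.
4 of the 4 genes are transcribed.

4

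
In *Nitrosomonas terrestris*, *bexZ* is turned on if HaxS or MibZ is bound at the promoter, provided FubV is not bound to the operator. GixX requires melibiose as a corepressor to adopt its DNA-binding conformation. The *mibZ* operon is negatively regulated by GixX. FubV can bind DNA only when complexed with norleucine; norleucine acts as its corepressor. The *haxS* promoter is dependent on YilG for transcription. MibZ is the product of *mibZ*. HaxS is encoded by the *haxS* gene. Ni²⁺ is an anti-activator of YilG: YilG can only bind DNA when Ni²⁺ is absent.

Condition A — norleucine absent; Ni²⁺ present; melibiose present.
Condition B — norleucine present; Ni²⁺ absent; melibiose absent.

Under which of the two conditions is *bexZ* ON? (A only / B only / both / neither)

Condition A:
Norleucine is absent, so FubV is inactive.
Ni²⁺ is present, so YilG is inactive.
Required activator YilG is absent, so *haxS* is not transcribed.
So HaxS is not produced.
Melibiose is present, so GixX is active.
With repressor GixX bound, *mibZ* is not transcribed.
So MibZ is not produced.
No activator is available at the *bexZ* promoter, so *bexZ* is not transcribed.
→ *bexZ* is OFF in A.
Condition B:
Norleucine is present, so FubV is active.
Ni²⁺ is absent, so YilG is active.
No repressor is bound and YilG is active, so *haxS* is transcribed.
So HaxS is produced and active.
Melibiose is absent, so GixX is inactive.
With no repressor bound, *mibZ* is transcribed.
So MibZ is produced and active.
With repressor FubV bound, *bexZ* is not transcribed.
→ *bexZ* is OFF in B.

neither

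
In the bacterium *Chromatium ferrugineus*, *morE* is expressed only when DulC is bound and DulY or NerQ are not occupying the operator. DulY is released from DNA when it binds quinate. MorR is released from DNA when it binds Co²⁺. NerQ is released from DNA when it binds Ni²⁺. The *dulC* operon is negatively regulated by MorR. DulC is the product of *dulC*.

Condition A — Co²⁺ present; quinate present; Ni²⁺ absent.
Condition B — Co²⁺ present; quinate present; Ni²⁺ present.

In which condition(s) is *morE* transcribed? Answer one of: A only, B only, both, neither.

Condition A:
Co²⁺ is present, so MorR is inactive.
With no repressor bound, *dulC* is transcribed.
So DulC is produced and active.
Quinate is present, so DulY is inactive.
Ni²⁺ is absent, so NerQ is active.
With repressor NerQ bound, *morE* is not transcribed.
→ *morE* is OFF in A.
Condition B:
Co²⁺ is present, so MorR is inactive.
With no repressor bound, *dulC* is transcribed.
So DulC is produced and active.
Quinate is present, so DulY is inactive.
Ni²⁺ is present, so NerQ is inactive.
No repressor is bound and DulC is active, so *morE* is transcribed.
→ *morE* is ON in B.

B only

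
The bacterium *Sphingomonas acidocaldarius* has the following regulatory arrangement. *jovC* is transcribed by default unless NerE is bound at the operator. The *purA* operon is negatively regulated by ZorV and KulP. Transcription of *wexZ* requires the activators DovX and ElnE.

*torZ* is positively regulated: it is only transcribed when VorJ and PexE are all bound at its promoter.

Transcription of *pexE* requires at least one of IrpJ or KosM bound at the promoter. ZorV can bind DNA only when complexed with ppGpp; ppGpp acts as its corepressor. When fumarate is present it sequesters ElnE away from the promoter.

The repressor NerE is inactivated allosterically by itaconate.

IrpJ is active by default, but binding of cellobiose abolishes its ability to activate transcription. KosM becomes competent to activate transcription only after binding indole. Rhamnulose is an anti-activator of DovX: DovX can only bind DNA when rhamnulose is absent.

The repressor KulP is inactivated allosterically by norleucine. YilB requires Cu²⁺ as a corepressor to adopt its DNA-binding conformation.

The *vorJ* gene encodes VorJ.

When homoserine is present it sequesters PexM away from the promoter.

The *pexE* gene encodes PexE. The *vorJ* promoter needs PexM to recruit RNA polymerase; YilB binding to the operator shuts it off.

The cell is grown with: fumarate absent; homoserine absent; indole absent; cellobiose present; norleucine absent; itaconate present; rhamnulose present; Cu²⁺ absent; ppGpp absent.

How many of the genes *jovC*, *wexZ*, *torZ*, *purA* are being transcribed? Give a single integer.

Itaconate is present, so NerE is inactive.
With no repressor bound, *jovC* is transcribed.
→ *jovC* is ON.
Rhamnulose is present, so DovX is inactive.
Fumarate is absent, so ElnE is active.
Required activator DovX is absent, so *wexZ* is not transcribed.
→ *wexZ* is OFF.
Homoserine is absent, so PexM is active.
Cu²⁺ is absent, so YilB is inactive.
No repressor is bound and PexM is active, so *vorJ* is transcribed.
So VorJ is produced and active.
Cellobiose is present, so IrpJ is inactive.
Indole is absent, so KosM is inactive.
No activator is available at the *pexE* promoter, so *pexE* is not transcribed.
So PexE is not produced.
Required activator PexE is absent, so *torZ* is not transcribed.
→ *torZ* is OFF.
ppGpp is absent, so ZorV is inactive.
Norleucine is absent, so KulP is active.
With repressor KulP bound, *purA* is not transcribed.
→ *purA* is OFF.
1 of the 4 genes is transcribed.

1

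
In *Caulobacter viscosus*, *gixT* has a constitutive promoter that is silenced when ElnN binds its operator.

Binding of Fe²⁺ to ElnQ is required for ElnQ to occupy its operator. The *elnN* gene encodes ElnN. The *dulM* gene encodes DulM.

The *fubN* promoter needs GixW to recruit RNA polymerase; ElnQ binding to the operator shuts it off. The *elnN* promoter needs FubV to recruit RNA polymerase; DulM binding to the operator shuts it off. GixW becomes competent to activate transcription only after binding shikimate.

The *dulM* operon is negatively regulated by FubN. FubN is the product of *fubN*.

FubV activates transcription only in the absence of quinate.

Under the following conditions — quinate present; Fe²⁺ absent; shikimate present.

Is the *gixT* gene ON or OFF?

ON

Fe²⁺ is absent, so ElnQ is inactive.
Shikimate is present, so GixW is active.
No repressor is bound and GixW is active, so *fubN* is transcribed.
So FubN is produced and active.
With repressor FubN bound, *dulM* is not transcribed.
So DulM is not produced.
Quinate is present, so FubV is inactive.
Required activator FubV is absent, so *elnN* is not transcribed.
So ElnN is not produced.
With no repressor bound, *gixT* is transcribed.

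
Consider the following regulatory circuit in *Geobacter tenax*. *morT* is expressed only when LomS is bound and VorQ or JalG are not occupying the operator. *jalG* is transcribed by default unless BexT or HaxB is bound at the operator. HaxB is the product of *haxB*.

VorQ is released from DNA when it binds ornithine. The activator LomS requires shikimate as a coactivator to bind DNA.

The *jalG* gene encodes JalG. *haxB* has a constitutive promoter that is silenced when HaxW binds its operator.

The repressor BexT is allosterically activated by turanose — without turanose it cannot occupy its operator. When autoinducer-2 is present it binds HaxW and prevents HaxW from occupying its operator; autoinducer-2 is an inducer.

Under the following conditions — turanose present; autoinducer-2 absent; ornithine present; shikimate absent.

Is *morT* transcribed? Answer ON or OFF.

Ornithine is present, so VorQ is inactive.
Shikimate is absent, so LomS is inactive.
Turanose is present, so BexT is active.
Autoinducer-2 is absent, so HaxW is active.
With repressor HaxW bound, *haxB* is not transcribed.
So HaxB is not produced.
With repressor BexT bound, *jalG* is not transcribed.
So JalG is not produced.
Required activator LomS is absent, so *morT* is not transcribed.

OFF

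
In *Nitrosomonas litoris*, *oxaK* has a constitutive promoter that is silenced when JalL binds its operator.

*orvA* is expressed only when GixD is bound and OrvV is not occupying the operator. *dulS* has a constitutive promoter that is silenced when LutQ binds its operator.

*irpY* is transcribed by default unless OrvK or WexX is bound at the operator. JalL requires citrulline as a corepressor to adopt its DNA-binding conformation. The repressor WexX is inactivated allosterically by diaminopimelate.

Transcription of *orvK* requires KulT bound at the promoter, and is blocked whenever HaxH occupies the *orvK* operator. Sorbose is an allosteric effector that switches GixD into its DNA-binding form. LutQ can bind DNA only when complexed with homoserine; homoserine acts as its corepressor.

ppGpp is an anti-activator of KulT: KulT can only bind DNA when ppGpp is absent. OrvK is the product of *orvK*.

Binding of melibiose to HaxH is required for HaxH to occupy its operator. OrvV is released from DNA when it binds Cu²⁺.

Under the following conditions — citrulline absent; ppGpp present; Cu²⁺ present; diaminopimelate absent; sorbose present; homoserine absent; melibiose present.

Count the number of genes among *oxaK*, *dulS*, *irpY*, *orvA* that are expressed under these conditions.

3

Citrulline is absent, so JalL is inactive.
With no repressor bound, *oxaK* is transcribed.
→ *oxaK* is ON.
Homoserine is absent, so LutQ is inactive.
With no repressor bound, *dulS* is transcribed.
→ *dulS* is ON.
ppGpp is present, so KulT is inactive.
Melibiose is present, so HaxH is active.
With repressor HaxH bound, *orvK* is not transcribed.
So OrvK is not produced.
Diaminopimelate is absent, so WexX is active.
With repressor WexX bound, *irpY* is not transcribed.
→ *irpY* is OFF.
Sorbose is present, so GixD is active.
Cu²⁺ is present, so OrvV is inactive.
No repressor is bound and GixD is active, so *orvA* is transcribed.
→ *orvA* is ON.
3 of the 4 genes are transcribed.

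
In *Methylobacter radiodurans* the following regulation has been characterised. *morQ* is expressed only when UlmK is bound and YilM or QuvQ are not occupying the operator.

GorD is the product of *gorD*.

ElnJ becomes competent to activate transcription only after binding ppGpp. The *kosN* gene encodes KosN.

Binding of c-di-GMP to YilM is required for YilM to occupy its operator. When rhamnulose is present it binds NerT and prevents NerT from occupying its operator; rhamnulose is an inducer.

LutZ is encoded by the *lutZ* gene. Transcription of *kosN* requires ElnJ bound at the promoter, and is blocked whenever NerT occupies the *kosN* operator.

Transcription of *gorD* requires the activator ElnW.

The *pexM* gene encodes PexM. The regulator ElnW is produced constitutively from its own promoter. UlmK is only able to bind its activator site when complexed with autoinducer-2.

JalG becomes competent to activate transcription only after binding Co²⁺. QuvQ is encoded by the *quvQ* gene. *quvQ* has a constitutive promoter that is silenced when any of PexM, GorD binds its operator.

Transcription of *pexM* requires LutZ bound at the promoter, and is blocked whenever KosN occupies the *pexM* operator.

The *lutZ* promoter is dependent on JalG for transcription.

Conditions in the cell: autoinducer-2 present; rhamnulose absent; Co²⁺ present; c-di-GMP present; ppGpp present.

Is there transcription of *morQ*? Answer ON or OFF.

c-di-GMP is present, so YilM is active.
Autoinducer-2 is present, so UlmK is active.
Rhamnulose is absent, so NerT is active.
ppGpp is present, so ElnJ is active.
With repressor NerT bound, *kosN* is not transcribed.
So KosN is not produced.
Co²⁺ is present, so JalG is active.
No repressor is bound and JalG is active, so *lutZ* is transcribed.
So LutZ is produced and active.
No repressor is bound and LutZ is active, so *pexM* is transcribed.
So PexM is produced and active.
ElnW is produced constitutively and is active.
No repressor is bound and ElnW is active, so *gorD* is transcribed.
So GorD is produced and active.
With repressor PexM bound, *quvQ* is not transcribed.
So QuvQ is not produced.
With repressor YilM bound, *morQ* is not transcribed.

OFF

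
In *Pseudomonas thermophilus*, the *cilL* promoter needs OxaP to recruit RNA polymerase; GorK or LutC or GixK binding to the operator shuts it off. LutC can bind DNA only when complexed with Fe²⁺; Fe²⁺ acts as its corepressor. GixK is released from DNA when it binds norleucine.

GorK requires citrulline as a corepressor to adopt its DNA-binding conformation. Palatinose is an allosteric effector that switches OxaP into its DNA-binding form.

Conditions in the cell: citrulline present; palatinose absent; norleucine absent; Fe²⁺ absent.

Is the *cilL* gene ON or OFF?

Citrulline is present, so GorK is active.
Fe²⁺ is absent, so LutC is inactive.
Norleucine is absent, so GixK is active.
Palatinose is absent, so OxaP is inactive.
With repressor GorK bound, *cilL* is not transcribed.

OFF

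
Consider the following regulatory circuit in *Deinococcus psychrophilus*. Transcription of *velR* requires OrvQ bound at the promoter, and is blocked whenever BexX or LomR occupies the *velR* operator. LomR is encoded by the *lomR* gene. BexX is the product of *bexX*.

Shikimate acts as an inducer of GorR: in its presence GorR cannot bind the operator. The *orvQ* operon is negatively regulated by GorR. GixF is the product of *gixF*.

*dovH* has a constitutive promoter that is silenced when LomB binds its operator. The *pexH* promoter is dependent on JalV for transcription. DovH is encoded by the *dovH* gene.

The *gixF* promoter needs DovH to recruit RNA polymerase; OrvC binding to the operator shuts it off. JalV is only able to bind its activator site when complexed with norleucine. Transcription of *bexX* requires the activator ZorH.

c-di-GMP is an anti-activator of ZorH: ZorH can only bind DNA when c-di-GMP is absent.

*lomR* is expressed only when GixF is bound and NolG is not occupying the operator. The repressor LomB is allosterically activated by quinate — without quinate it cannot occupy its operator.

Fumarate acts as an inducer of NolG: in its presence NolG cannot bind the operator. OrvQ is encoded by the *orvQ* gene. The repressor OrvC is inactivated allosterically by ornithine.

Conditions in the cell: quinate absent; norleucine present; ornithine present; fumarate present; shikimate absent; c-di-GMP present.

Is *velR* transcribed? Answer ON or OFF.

c-di-GMP is present, so ZorH is inactive.
Required activator ZorH is absent, so *bexX* is not transcribed.
So BexX is not produced.
Shikimate is absent, so GorR is active.
With repressor GorR bound, *orvQ* is not transcribed.
So OrvQ is not produced.
Ornithine is present, so OrvC is inactive.
Quinate is absent, so LomB is inactive.
With no repressor bound, *dovH* is transcribed.
So DovH is produced and active.
No repressor is bound and DovH is active, so *gixF* is transcribed.
So GixF is produced and active.
Fumarate is present, so NolG is inactive.
No repressor is bound and GixF is active, so *lomR* is transcribed.
So LomR is produced and active.
With repressor LomR bound, *velR* is not transcribed.

OFF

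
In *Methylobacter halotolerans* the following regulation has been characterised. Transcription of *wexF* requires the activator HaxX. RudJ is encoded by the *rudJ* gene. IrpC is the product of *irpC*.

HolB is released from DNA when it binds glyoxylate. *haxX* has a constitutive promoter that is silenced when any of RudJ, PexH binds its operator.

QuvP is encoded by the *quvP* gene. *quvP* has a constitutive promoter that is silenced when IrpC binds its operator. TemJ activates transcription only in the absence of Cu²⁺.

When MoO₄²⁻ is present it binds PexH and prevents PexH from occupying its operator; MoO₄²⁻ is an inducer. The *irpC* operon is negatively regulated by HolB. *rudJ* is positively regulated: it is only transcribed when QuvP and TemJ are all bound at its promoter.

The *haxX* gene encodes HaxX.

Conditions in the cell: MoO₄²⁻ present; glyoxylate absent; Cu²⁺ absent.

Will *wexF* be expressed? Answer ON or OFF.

Glyoxylate is absent, so HolB is active.
With repressor HolB bound, *irpC* is not transcribed.
So IrpC is not produced.
With no repressor bound, *quvP* is transcribed.
So QuvP is produced and active.
Cu²⁺ is absent, so TemJ is active.
No repressor is bound and QuvP and TemJ are active, so *rudJ* is transcribed.
So RudJ is produced and active.
MoO₄²⁻ is present, so PexH is inactive.
With repressor RudJ bound, *haxX* is not transcribed.
So HaxX is not produced.
Required activator HaxX is absent, so *wexF* is not transcribed.

OFF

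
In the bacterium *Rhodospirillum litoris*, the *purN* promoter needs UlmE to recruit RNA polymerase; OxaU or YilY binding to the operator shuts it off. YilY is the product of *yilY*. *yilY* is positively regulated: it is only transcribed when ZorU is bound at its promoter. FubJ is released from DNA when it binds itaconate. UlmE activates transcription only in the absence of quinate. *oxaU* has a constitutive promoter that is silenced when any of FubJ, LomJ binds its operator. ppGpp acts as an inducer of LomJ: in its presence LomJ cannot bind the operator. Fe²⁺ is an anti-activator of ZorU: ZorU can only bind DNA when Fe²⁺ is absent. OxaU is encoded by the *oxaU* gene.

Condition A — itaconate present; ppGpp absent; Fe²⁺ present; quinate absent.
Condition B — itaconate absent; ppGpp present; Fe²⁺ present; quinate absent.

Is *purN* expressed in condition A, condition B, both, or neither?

both

Condition A:
Itaconate is present, so FubJ is inactive.
ppGpp is absent, so LomJ is active.
With repressor LomJ bound, *oxaU* is not transcribed.
So OxaU is not produced.
Fe²⁺ is present, so ZorU is inactive.
Required activator ZorU is absent, so *yilY* is not transcribed.
So YilY is not produced.
Quinate is absent, so UlmE is active.
No repressor is bound and UlmE is active, so *purN* is transcribed.
→ *purN* is ON in A.
Condition B:
Itaconate is absent, so FubJ is active.
ppGpp is present, so LomJ is inactive.
With repressor FubJ bound, *oxaU* is not transcribed.
So OxaU is not produced.
Fe²⁺ is present, so ZorU is inactive.
Required activator ZorU is absent, so *yilY* is not transcribed.
So YilY is not produced.
Quinate is absent, so UlmE is active.
No repressor is bound and UlmE is active, so *purN* is transcribed.
→ *purN* is ON in B.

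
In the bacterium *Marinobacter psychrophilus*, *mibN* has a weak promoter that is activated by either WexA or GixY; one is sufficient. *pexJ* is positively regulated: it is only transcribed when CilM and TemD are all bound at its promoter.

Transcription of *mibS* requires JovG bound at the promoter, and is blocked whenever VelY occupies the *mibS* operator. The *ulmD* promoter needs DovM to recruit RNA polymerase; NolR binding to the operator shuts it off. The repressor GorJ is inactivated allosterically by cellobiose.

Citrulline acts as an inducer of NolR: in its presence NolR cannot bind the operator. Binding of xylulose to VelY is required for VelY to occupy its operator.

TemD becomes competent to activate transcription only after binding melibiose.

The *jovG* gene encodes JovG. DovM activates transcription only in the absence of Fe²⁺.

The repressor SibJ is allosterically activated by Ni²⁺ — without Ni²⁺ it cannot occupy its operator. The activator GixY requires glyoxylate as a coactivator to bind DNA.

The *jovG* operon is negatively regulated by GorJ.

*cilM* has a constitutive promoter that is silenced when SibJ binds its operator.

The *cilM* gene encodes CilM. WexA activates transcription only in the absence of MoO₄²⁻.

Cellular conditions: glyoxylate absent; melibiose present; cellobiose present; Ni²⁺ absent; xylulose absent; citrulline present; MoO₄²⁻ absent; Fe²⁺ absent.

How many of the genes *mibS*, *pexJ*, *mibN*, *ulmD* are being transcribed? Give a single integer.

4

Cellobiose is present, so GorJ is inactive.
With no repressor bound, *jovG* is transcribed.
So JovG is produced and active.
Xylulose is absent, so VelY is inactive.
No repressor is bound and JovG is active, so *mibS* is transcribed.
→ *mibS* is ON.
Ni²⁺ is absent, so SibJ is inactive.
With no repressor bound, *cilM* is transcribed.
So CilM is produced and active.
Melibiose is present, so TemD is active.
No repressor is bound and CilM and TemD are active, so *pexJ* is transcribed.
→ *pexJ* is ON.
MoO₄²⁻ is absent, so WexA is active.
Glyoxylate is absent, so GixY is inactive.
Activator WexA is present, so *mibN* is transcribed.
→ *mibN* is ON.
Citrulline is present, so NolR is inactive.
Fe²⁺ is absent, so DovM is active.
No repressor is bound and DovM is active, so *ulmD* is transcribed.
→ *ulmD* is ON.
4 of the 4 genes are transcribed.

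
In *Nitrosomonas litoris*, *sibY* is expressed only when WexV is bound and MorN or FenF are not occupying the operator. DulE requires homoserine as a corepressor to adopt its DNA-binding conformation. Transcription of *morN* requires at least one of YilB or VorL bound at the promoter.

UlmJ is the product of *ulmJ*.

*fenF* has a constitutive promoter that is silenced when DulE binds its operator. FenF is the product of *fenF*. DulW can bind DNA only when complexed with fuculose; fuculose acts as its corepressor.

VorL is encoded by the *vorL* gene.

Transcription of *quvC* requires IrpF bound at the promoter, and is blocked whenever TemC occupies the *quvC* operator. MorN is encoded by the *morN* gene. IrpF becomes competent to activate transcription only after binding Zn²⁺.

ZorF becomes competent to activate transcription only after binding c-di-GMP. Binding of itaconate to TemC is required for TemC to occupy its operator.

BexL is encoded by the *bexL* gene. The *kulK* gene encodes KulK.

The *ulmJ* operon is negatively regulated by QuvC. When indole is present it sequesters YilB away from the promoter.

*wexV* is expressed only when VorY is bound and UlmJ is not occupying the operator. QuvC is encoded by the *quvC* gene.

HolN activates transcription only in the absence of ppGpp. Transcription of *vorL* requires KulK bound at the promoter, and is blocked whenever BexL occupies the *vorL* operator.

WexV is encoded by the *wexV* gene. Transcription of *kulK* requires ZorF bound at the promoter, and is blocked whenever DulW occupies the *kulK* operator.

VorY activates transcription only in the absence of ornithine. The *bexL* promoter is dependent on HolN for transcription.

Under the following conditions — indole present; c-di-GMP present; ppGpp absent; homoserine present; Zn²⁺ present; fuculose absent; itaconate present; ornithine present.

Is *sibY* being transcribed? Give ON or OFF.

OFF

Indole is present, so YilB is inactive.
ppGpp is absent, so HolN is active.
No repressor is bound and HolN is active, so *bexL* is transcribed.
So BexL is produced and active.
Fuculose is absent, so DulW is inactive.
c-di-GMP is present, so ZorF is active.
No repressor is bound and ZorF is active, so *kulK* is transcribed.
So KulK is produced and active.
With repressor BexL bound, *vorL* is not transcribed.
So VorL is not produced.
No activator is available at the *morN* promoter, so *morN* is not transcribed.
So MorN is not produced.
Zn²⁺ is present, so IrpF is active.
Itaconate is present, so TemC is active.
With repressor TemC bound, *quvC* is not transcribed.
So QuvC is not produced.
With no repressor bound, *ulmJ* is transcribed.
So UlmJ is produced and active.
Ornithine is present, so VorY is inactive.
With repressor UlmJ bound, *wexV* is not transcribed.
So WexV is not produced.
Homoserine is present, so DulE is active.
With repressor DulE bound, *fenF* is not transcribed.
So FenF is not produced.
Required activator WexV is absent, so *sibY* is not transcribed.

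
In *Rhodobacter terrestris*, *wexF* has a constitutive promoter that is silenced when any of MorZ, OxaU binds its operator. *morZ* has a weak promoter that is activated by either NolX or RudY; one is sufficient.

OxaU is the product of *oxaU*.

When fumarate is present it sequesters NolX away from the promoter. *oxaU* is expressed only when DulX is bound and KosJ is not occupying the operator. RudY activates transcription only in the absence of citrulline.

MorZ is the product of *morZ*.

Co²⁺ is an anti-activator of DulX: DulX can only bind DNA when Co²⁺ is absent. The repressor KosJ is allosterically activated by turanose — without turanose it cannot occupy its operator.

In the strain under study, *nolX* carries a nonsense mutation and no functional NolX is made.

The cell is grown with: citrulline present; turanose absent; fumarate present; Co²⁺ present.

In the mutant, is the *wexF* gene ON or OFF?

NolX is non-functional in this strain, so it has no effect.
Citrulline is present, so RudY is inactive.
No activator is available at the *morZ* promoter, so *morZ* is not transcribed.
So MorZ is not produced.
Co²⁺ is present, so DulX is inactive.
Turanose is absent, so KosJ is inactive.
Required activator DulX is absent, so *oxaU* is not transcribed.
So OxaU is not produced.
With no repressor bound, *wexF* is transcribed.

ON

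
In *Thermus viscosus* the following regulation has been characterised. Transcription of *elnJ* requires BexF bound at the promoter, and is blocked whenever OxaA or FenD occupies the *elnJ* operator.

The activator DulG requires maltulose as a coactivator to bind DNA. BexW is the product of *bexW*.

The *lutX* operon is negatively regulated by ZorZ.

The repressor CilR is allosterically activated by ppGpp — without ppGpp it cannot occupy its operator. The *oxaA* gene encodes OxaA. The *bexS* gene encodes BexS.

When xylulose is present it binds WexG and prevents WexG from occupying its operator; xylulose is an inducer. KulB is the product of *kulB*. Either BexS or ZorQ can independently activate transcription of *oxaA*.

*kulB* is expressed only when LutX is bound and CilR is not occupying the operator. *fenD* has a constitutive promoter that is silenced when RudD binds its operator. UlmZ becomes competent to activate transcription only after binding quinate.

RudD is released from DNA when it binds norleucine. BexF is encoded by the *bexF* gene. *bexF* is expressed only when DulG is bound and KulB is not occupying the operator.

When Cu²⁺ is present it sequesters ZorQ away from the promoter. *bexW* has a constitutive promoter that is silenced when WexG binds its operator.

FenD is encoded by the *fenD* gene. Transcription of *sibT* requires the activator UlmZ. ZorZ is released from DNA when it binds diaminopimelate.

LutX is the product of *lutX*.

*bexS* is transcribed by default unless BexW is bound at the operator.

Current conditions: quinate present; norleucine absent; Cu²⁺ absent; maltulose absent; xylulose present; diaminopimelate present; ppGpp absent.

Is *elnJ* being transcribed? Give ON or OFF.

OFF

Xylulose is present, so WexG is inactive.
With no repressor bound, *bexW* is transcribed.
So BexW is produced and active.
With repressor BexW bound, *bexS* is not transcribed.
So BexS is not produced.
Cu²⁺ is absent, so ZorQ is active.
Activator ZorQ is present, so *oxaA* is transcribed.
So OxaA is produced and active.
Norleucine is absent, so RudD is active.
With repressor RudD bound, *fenD* is not transcribed.
So FenD is not produced.
Maltulose is absent, so DulG is inactive.
ppGpp is absent, so CilR is inactive.
Diaminopimelate is present, so ZorZ is inactive.
With no repressor bound, *lutX* is transcribed.
So LutX is produced and active.
No repressor is bound and LutX is active, so *kulB* is transcribed.
So KulB is produced and active.
With repressor KulB bound, *bexF* is not transcribed.
So BexF is not produced.
With repressor OxaA bound, *elnJ* is not transcribed.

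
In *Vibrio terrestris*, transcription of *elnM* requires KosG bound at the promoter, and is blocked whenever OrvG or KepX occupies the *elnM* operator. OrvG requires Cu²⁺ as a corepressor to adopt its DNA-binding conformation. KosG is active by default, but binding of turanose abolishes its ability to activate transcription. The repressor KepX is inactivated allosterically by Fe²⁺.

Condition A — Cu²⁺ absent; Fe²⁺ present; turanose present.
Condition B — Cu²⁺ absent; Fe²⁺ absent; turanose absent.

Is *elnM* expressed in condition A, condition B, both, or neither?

neither

Condition A:
Cu²⁺ is absent, so OrvG is inactive.
Fe²⁺ is present, so KepX is inactive.
Turanose is present, so KosG is inactive.
Required activator KosG is absent, so *elnM* is not transcribed.
→ *elnM* is OFF in A.
Condition B:
Cu²⁺ is absent, so OrvG is inactive.
Fe²⁺ is absent, so KepX is active.
Turanose is absent, so KosG is active.
With repressor KepX bound, *elnM* is not transcribed.
→ *elnM* is OFF in B.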